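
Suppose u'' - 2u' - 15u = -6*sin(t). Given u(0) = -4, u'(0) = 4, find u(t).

Characteristic equation r² - 2r - 15 = 0 factors as (r - 5)(r + 3) = 0, so r = 5, -3.
Hence u_h = C1*exp(5*t) + C2*exp(-3*t).
Try u_p = A*cos(t) + B*sin(t). Substituting and equating the coefficients of cos(t) and sin(t) gives A = -3/65, B = 24/65, so u_p = -3*cos(t)/65 + 24*sin(t)/65.
General solution: u = -3*cos(t)/65 + 24*sin(t)/65 + C1*exp(5*t) + C2*exp(-3*t).
Apply the initial conditions: u(0) = -3/65 + C1 + C2 = -4 and u'(0) = 24/65 - 3*C2 + 5*C1 = 4. Solving gives C1 = -107/104, C2 = -117/40.

u = -117*exp(-3*t)/40 - 107*exp(5*t)/104 - 3*cos(t)/65 + 24*sin(t)/65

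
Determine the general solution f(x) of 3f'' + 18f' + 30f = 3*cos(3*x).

f = cos(3*x)/325 + 18*sin(3*x)/325 + C1*cos(x)*exp(-3*x) + C2*exp(-3*x)*sin(x)

Divide through by 3: f'' + 6f' + 10f = cos(3*x).
Characteristic equation r² + 6r + 10 = 0 has discriminant (6)² - 4·(10) = -4 < 0, so r = -3 ± i.
Hence f_h = C1*cos(x)*exp(-3*x) + C2*exp(-3*x)*sin(x).
Try f_p = A*cos(3*x) + B*sin(3*x). Substituting and equating the coefficients of cos(3x) and sin(3x) gives A = 1/325, B = 18/325, so f_p = cos(3*x)/325 + 18*sin(3*x)/325.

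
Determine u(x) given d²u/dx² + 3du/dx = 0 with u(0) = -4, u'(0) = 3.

Characteristic equation r² + 3r = 0 factors as (r + 3)r = 0, so r = -3, 0.
Hence u_h = C1*exp(-3*x) + C2.
Apply the initial conditions: u(0) = C1 + C2 = -4 and u'(0) = -3*C1 = 3. Solving gives C1 = -1, C2 = -3.

u = -3 - exp(-3*x)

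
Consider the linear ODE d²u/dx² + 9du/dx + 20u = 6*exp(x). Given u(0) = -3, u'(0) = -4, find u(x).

u = 17*exp(-5*x) - 101*exp(-4*x)/5 + exp(x)/5

Characteristic equation r² + 9r + 20 = 0 factors as (r + 5)(r + 4) = 0, so r = -5, -4.
Hence u_h = C1*exp(-5*x) + C2*exp(-4*x).
Try u_p = A*exp(x). Substituting into the equation and dividing by exp(x) gives A = 1/5, so u_p = exp(x)/5.
General solution: u = exp(x)/5 + C1*exp(-5*x) + C2*exp(-4*x).
Apply the initial conditions: u(0) = 1/5 + C1 + C2 = -3 and u'(0) = 1/5 - 5*C1 - 4*C2 = -4. Solving gives C1 = 17, C2 = -101/5.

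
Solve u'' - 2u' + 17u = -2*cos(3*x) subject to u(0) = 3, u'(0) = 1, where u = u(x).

u = -4*cos(3*x)/25 + 3*sin(3*x)/25 - 63*exp(x)*sin(4*x)/100 + 79*cos(4*x)*exp(x)/25

Characteristic equation r² - 2r + 17 = 0 has discriminant (-2)² - 4·(17) = -64 < 0, so r = 1 ± 4i.
Hence u_h = C1*cos(4*x)*exp(x) + C2*exp(x)*sin(4*x).
Try u_p = A*cos(3*x) + B*sin(3*x). Substituting and equating the coefficients of cos(3x) and sin(3x) gives A = -4/25, B = 3/25, so u_p = -4*cos(3*x)/25 + 3*sin(3*x)/25.
General solution: u = -4*cos(3*x)/25 + 3*sin(3*x)/25 + C1*cos(4*x)*exp(x) + C2*exp(x)*sin(4*x).
Apply the initial conditions: u(0) = -4/25 + C1 = 3 and u'(0) = 9/25 + C1 + 4*C2 = 1. Solving gives C1 = 79/25, C2 = -63/100.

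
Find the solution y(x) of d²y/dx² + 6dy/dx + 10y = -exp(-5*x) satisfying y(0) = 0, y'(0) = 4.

Characteristic equation r² + 6r + 10 = 0 has discriminant (6)² - 4·(10) = -4 < 0, so r = -3 ± i.
Hence y_h = C1*cos(x)*exp(-3*x) + C2*exp(-3*x)*sin(x).
Try y_p = A*exp(-5*x). Substituting into the equation and dividing by exp(-5*x) gives A = -1/5, so y_p = -exp(-5*x)/5.
General solution: y = -exp(-5*x)/5 + C1*cos(x)*exp(-3*x) + C2*exp(-3*x)*sin(x).
Apply the initial conditions: y(0) = -1/5 + C1 = 0 and y'(0) = 1 + C2 - 3*C1 = 4. Solving gives C1 = 1/5, C2 = 18/5.

y = -exp(-5*x)/5 + cos(x)*exp(-3*x)/5 + 18*exp(-3*x)*sin(x)/5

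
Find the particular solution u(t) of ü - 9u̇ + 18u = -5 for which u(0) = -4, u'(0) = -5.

Characteristic equation r² - 9r + 18 = 0 factors as (r - 6)(r - 3) = 0, so r = 6, 3.
Hence u_h = C1*exp(6*t) + C2*exp(3*t).
For the particular solution try u_p = A0. Substituting and matching coefficients of each power of t gives A0 = -5/18, so u_p = -5/18.
General solution: u = -5/18 + C1*exp(6*t) + C2*exp(3*t).
Apply the initial conditions: u(0) = -5/18 + C1 + C2 = -4 and u'(0) = 3*C2 + 6*C1 = -5. Solving gives C1 = 37/18, C2 = -52/9.

u = -5/18 - 52*exp(3*t)/9 + 37*exp(6*t)/18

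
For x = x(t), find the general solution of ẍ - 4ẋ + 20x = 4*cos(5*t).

Characteristic equation r² - 4r + 20 = 0 has discriminant (-4)² - 4·(20) = -64 < 0, so r = 2 ± 4i.
Hence x_h = C1*cos(4*t)*exp(2*t) + C2*exp(2*t)*sin(4*t).
Try x_p = A*cos(5*t) + B*sin(5*t). Substituting and equating the coefficients of cos(5t) and sin(5t) gives A = -4/85, B = -16/85, so x_p = -16*sin(5*t)/85 - 4*cos(5*t)/85.

x = -16*sin(5*t)/85 - 4*cos(5*t)/85 + C1*cos(4*t)*exp(2*t) + C2*exp(2*t)*sin(4*t)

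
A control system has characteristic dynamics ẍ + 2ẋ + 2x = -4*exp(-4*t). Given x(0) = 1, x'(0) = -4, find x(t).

Characteristic equation r² + 2r + 2 = 0 has discriminant (2)² - 4·(2) = -4 < 0, so r = -1 ± i.
Hence x_h = C1*cos(t)*exp(-t) + C2*exp(-t)*sin(t).
Try x_p = A*exp(-4*t). Substituting into the equation and dividing by exp(-4*t) gives A = -2/5, so x_p = -2*exp(-4*t)/5.
General solution: x = -2*exp(-4*t)/5 + C1*cos(t)*exp(-t) + C2*exp(-t)*sin(t).
Apply the initial conditions: x(0) = -2/5 + C1 = 1 and x'(0) = 8/5 + C2 - C1 = -4. Solving gives C1 = 7/5, C2 = -21/5.

x = -2*exp(-4*t)/5 - 21*exp(-t)*sin(t)/5 + 7*cos(t)*exp(-t)/5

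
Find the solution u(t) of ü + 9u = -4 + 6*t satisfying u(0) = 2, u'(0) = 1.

u = -4/9 + sin(3*t)/9 + 2*t/3 + 22*cos(3*t)/9

Characteristic equation r² + 9 = 0 has discriminant (0)² - 4·(9) = -36 < 0, so r = ± 3i.
Hence u_h = C1*cos(3*t) + C2*sin(3*t).
For the particular solution try u_p = A0 + A1*t. Substituting and matching coefficients of each power of t gives A0 = -4/9, A1 = 2/3, so u_p = -4/9 + 2*t/3.
General solution: u = -4/9 + 2*t/3 + C1*cos(3*t) + C2*sin(3*t).
Apply the initial conditions: u(0) = -4/9 + C1 = 2 and u'(0) = 2/3 + 3*C2 = 1. Solving gives C1 = 22/9, C2 = 1/9.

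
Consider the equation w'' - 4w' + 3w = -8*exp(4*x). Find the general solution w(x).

Characteristic equation r² - 4r + 3 = 0 factors as (r - 1)(r - 3) = 0, so r = 1, 3.
Hence w_h = C1*exp(x) + C2*exp(3*x).
Try w_p = A*exp(4*x). Substituting into the equation and dividing by exp(4*x) gives A = -8/3, so w_p = -8*exp(4*x)/3.

w = -8*exp(4*x)/3 + C1*exp(x) + C2*exp(3*x)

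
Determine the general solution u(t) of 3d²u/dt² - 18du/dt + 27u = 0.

Divide through by 3: u'' - 6u' + 9u = 0.
Characteristic equation r² - 6r + 9 = 0 has discriminant (-6)² - 4·(9) = 0, so r = 3 is a repeated root.
Hence u_h = (C1 + C2*t)*exp(3*t).

u = C1*exp(3*t) + C2*t*exp(3*t)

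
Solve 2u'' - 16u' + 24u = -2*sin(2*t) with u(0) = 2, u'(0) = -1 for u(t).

u = -101*exp(6*t)/80 - cos(2*t)/20 - sin(2*t)/40 + 53*exp(2*t)/16

Divide through by 2: u'' - 8u' + 12u = -sin(2*t).
Characteristic equation r² - 8r + 12 = 0 factors as (r - 2)(r - 6) = 0, so r = 2, 6.
Hence u_h = C1*exp(2*t) + C2*exp(6*t).
Try u_p = A*cos(2*t) + B*sin(2*t). Substituting and equating the coefficients of cos(2t) and sin(2t) gives A = -1/20, B = -1/40, so u_p = -cos(2*t)/20 - sin(2*t)/40.
General solution: u = -cos(2*t)/20 - sin(2*t)/40 + C1*exp(2*t) + C2*exp(6*t).
Apply the initial conditions: u(0) = -1/20 + C1 + C2 = 2 and u'(0) = -1/20 + 2*C1 + 6*C2 = -1. Solving gives C1 = 53/16, C2 = -101/80.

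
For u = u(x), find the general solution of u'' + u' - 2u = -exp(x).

u = C1*exp(x) + C2*exp(-2*x) - x*exp(x)/3

Characteristic equation r² + r - 2 = 0 factors as (r - 1)(r + 2) = 0, so r = 1, -2.
Hence u_h = C1*exp(x) + C2*exp(-2*x).
Since exp(x) solves the homogeneous equation (r = 1 is a root of multiplicity 1), multiply the trial by x. Try u_p = A*x*exp(x). Substituting into the equation and dividing by exp(x) gives A = -1/3, so u_p = -x*exp(x)/3.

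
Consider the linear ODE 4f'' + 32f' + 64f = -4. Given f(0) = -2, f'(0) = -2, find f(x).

f = -1/16 - 31*exp(-4*x)/16 - 39*x*exp(-4*x)/4

Divide through by 4: f'' + 8f' + 16f = -1.
Characteristic equation r² + 8r + 16 = 0 has discriminant (8)² - 4·(16) = 0, so r = -4 is a repeated root.
Hence f_h = (C1 + C2*x)*exp(-4*x).
For the particular solution try f_p = A0. Substituting and matching coefficients of each power of x gives A0 = -1/16, so f_p = -1/16.
General solution: f = -1/16 + C1*exp(-4*x) + C2*x*exp(-4*x).
Apply the initial conditions: f(0) = -1/16 + C1 = -2 and f'(0) = C2 - 4*C1 = -2. Solving gives C1 = -31/16, C2 = -39/4.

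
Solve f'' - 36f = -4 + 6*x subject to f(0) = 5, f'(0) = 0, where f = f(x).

Characteristic equation r² - 36 = 0 factors as (r - 6)(r + 6) = 0, so r = 6, -6.
Hence f_h = C1*exp(6*x) + C2*exp(-6*x).
For the particular solution try f_p = A0 + A1*x. Substituting and matching coefficients of each power of x gives A0 = 1/9, A1 = -1/6, so f_p = 1/9 - x/6.
General solution: f = 1/9 - x/6 + C1*exp(6*x) + C2*exp(-6*x).
Apply the initial conditions: f(0) = 1/9 + C1 + C2 = 5 and f'(0) = -1/6 - 6*C2 + 6*C1 = 0. Solving gives C1 = 59/24, C2 = 175/72.

f = 1/9 - x/6 + 59*exp(6*x)/24 + 175*exp(-6*x)/72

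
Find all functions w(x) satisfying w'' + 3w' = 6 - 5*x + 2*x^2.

w = C2 - 19*x**2/18 + 2*x**3/9 + 73*x/27 + C1*exp(-3*x)

Characteristic equation r² + 3r = 0 factors as (r + 3)r = 0, so r = -3, 0.
Hence w_h = C1*exp(-3*x) + C2.
Since 0 is a characteristic root (multiplicity 1), multiply the polynomial trial by x: try w_p = x*(A0 + A1*x + A2*x^2). Substituting and matching coefficients of each power of x gives A0 = 73/27, A1 = -19/18, A2 = 2/9, so w_p = -19*x^2/18 + 2*x^3/9 + 73*x/27.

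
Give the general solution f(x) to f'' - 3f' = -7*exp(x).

Characteristic equation r² - 3r = 0 factors as (r - 3)r = 0, so r = 3, 0.
Hence f_h = C1*exp(3*x) + C2.
Try f_p = A*exp(x). Substituting into the equation and dividing by exp(x) gives A = 7/2, so f_p = 7*exp(x)/2.

f = C2 + 7*exp(x)/2 + C1*exp(3*x)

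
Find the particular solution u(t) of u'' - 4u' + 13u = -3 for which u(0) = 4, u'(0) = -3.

u = -3/13 - 149*exp(2*t)*sin(3*t)/39 + 55*cos(3*t)*exp(2*t)/13

Characteristic equation r² - 4r + 13 = 0 has discriminant (-4)² - 4·(13) = -36 < 0, so r = 2 ± 3i.
Hence u_h = C1*cos(3*t)*exp(2*t) + C2*exp(2*t)*sin(3*t).
For the particular solution try u_p = A0. Substituting and matching coefficients of each power of t gives A0 = -3/13, so u_p = -3/13.
General solution: u = -3/13 + C1*cos(3*t)*exp(2*t) + C2*exp(2*t)*sin(3*t).
Apply the initial conditions: u(0) = -3/13 + C1 = 4 and u'(0) = 2*C1 + 3*C2 = -3. Solving gives C1 = 55/13, C2 = -149/39.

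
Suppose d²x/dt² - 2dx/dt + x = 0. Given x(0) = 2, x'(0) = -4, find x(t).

x = 2*exp(t) - 6*t*exp(t)

Characteristic equation r² - 2r + 1 = 0 has discriminant (-2)² - 4·(1) = 0, so r = 1 is a repeated root.
Hence x_h = (C1 + C2*t)*exp(t).
Apply the initial conditions: x(0) = C1 = 2 and x'(0) = C1 + C2 = -4. Solving gives C1 = 2, C2 = -6.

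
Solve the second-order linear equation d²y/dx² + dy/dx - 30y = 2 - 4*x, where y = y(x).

Characteristic equation r² + r - 30 = 0 factors as (r + 6)(r - 5) = 0, so r = -6, 5.
Hence y_h = C1*exp(-6*x) + C2*exp(5*x).
For the particular solution try y_p = A0 + A1*x. Substituting and matching coefficients of each power of x gives A0 = -14/225, A1 = 2/15, so y_p = -14/225 + 2*x/15.

y = -14/225 + 2*x/15 + C1*exp(-6*x) + C2*exp(5*x)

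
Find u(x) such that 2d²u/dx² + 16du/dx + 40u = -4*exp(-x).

u = -2*exp(-x)/13 + C1*cos(2*x)*exp(-4*x) + C2*exp(-4*x)*sin(2*x)

Divide through by 2: u'' + 8u' + 20u = -2*exp(-x).
Characteristic equation r² + 8r + 20 = 0 has discriminant (8)² - 4·(20) = -16 < 0, so r = -4 ± 2i.
Hence u_h = C1*cos(2*x)*exp(-4*x) + C2*exp(-4*x)*sin(2*x).
Try u_p = A*exp(-x). Substituting into the equation and dividing by exp(-x) gives A = -2/13, so u_p = -2*exp(-x)/13.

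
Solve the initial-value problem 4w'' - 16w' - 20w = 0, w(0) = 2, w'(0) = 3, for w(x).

Divide through by 4: w'' - 4w' - 5w = 0.
Characteristic equation r² - 4r - 5 = 0 factors as (r - 5)(r + 1) = 0, so r = 5, -1.
Hence w_h = C1*exp(5*x) + C2*exp(-x).
Apply the initial conditions: w(0) = C1 + C2 = 2 and w'(0) = -C2 + 5*C1 = 3. Solving gives C1 = 5/6, C2 = 7/6.

w = 5*exp(5*x)/6 + 7*exp(-x)/6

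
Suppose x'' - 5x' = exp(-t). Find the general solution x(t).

Characteristic equation r² - 5r = 0 factors as (r - 5)r = 0, so r = 5, 0.
Hence x_h = C1*exp(5*t) + C2.
Try x_p = A*exp(-t). Substituting into the equation and dividing by exp(-t) gives A = 1/6, so x_p = exp(-t)/6.

x = C2 + exp(-t)/6 + C1*exp(5*t)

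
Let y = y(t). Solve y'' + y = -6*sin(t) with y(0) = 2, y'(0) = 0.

y = -3*sin(t) + 2*cos(t) + 3*t*cos(t)

Characteristic equation r² + 1 = 0 has discriminant (0)² - 4·(1) = -4 < 0, so r = ± i.
Hence y_h = C1*cos(t) + C2*sin(t).
Since ±1i are characteristic roots, multiply the trial by t. Try y_p = t*(A*cos(t) + B*sin(t)). Substituting and equating the coefficients of cos(t) and sin(t) gives A = 3, B = 0, so y_p = 3*t*cos(t).
General solution: y = C1*cos(t) + C2*sin(t) + 3*t*cos(t).
Apply the initial conditions: y(0) = C1 = 2 and y'(0) = 3 + C2 = 0. Solving gives C1 = 2, C2 = -3.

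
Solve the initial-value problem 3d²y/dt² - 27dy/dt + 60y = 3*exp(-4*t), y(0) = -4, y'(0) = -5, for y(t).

y = -121*exp(4*t)/8 + exp(-4*t)/72 + 100*exp(5*t)/9

Divide through by 3: y'' - 9y' + 20y = exp(-4*t).
Characteristic equation r² - 9r + 20 = 0 factors as (r - 4)(r - 5) = 0, so r = 4, 5.
Hence y_h = C1*exp(4*t) + C2*exp(5*t).
Try y_p = A*exp(-4*t). Substituting into the equation and dividing by exp(-4*t) gives A = 1/72, so y_p = exp(-4*t)/72.
General solution: y = exp(-4*t)/72 + C1*exp(4*t) + C2*exp(5*t).
Apply the initial conditions: y(0) = 1/72 + C1 + C2 = -4 and y'(0) = -1/18 + 4*C1 + 5*C2 = -5. Solving gives C1 = -121/8, C2 = 100/9.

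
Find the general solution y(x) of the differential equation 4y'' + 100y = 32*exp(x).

Divide through by 4: y'' + 25y = 8*exp(x).
Characteristic equation r² + 25 = 0 has discriminant (0)² - 4·(25) = -100 < 0, so r = ± 5i.
Hence y_h = C1*cos(5*x) + C2*sin(5*x).
Try y_p = A*exp(x). Substituting into the equation and dividing by exp(x) gives A = 4/13, so y_p = 4*exp(x)/13.

y = 4*exp(x)/13 + C1*cos(5*x) + C2*sin(5*x)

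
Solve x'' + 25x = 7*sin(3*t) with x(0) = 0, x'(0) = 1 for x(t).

Characteristic equation r² + 25 = 0 has discriminant (0)² - 4·(25) = -100 < 0, so r = ± 5i.
Hence x_h = C1*cos(5*t) + C2*sin(5*t).
Try x_p = A*cos(3*t) + B*sin(3*t). Substituting and equating the coefficients of cos(3t) and sin(3t) gives A = 0, B = 7/16, so x_p = 7*sin(3*t)/16.
General solution: x = 7*sin(3*t)/16 + C1*cos(5*t) + C2*sin(5*t).
Apply the initial conditions: x(0) = C1 = 0 and x'(0) = 21/16 + 5*C2 = 1. Solving gives C1 = 0, C2 = -1/16.

x = -sin(5*t)/16 + 7*sin(3*t)/16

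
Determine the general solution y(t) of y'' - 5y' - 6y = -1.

y = 1/6 + C1*exp(-t) + C2*exp(6*t)

Characteristic equation r² - 5r - 6 = 0 factors as (r + 1)(r - 6) = 0, so r = -1, 6.
Hence y_h = C1*exp(-t) + C2*exp(6*t).
For the particular solution try y_p = A0. Substituting and matching coefficients of each power of t gives A0 = 1/6, so y_p = 1/6.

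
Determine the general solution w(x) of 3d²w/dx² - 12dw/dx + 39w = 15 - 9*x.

Divide through by 3: w'' - 4w' + 13w = 5 - 3*x.
Characteristic equation r² - 4r + 13 = 0 has discriminant (-4)² - 4·(13) = -36 < 0, so r = 2 ± 3i.
Hence w_h = C1*cos(3*x)*exp(2*x) + C2*exp(2*x)*sin(3*x).
For the particular solution try w_p = A0 + A1*x. Substituting and matching coefficients of each power of x gives A0 = 53/169, A1 = -3/13, so w_p = 53/169 - 3*x/13.

w = 53/169 - 3*x/13 + C1*cos(3*x)*exp(2*x) + C2*exp(2*x)*sin(3*x)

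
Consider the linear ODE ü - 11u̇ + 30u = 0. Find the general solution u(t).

u = C1*exp(5*t) + C2*exp(6*t)

Characteristic equation r² - 11r + 30 = 0 factors as (r - 5)(r - 6) = 0, so r = 5, 6.
Hence u_h = C1*exp(5*t) + C2*exp(6*t).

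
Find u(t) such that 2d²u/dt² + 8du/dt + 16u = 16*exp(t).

u = 8*exp(t)/13 + C1*cos(2*t)*exp(-2*t) + C2*exp(-2*t)*sin(2*t)

Divide through by 2: u'' + 4u' + 8u = 8*exp(t).
Characteristic equation r² + 4r + 8 = 0 has discriminant (4)² - 4·(8) = -16 < 0, so r = -2 ± 2i.
Hence u_h = C1*cos(2*t)*exp(-2*t) + C2*exp(-2*t)*sin(2*t).
Try u_p = A*exp(t). Substituting into the equation and dividing by exp(t) gives A = 8/13, so u_p = 8*exp(t)/13.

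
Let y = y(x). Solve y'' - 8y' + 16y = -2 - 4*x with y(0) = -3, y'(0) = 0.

y = -1/4 - 11*exp(4*x)/4 - x/4 + 45*x*exp(4*x)/4

Characteristic equation r² - 8r + 16 = 0 has discriminant (-8)² - 4·(16) = 0, so r = 4 is a repeated root.
Hence y_h = (C1 + C2*x)*exp(4*x).
For the particular solution try y_p = A0 + A1*x. Substituting and matching coefficients of each power of x gives A0 = -1/4, A1 = -1/4, so y_p = -1/4 - x/4.
General solution: y = -1/4 - x/4 + C1*exp(4*x) + C2*x*exp(4*x).
Apply the initial conditions: y(0) = -1/4 + C1 = -3 and y'(0) = -1/4 + C2 + 4*C1 = 0. Solving gives C1 = -11/4, C2 = 45/4.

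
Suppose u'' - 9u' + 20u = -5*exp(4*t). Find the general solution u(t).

u = C1*exp(4*t) + C2*exp(5*t) + 5*t*exp(4*t)

Characteristic equation r² - 9r + 20 = 0 factors as (r - 4)(r - 5) = 0, so r = 4, 5.
Hence u_h = C1*exp(4*t) + C2*exp(5*t).
Since exp(4*t) solves the homogeneous equation (r = 4 is a root of multiplicity 1), multiply the trial by t. Try u_p = A*t*exp(4*t). Substituting into the equation and dividing by exp(4*t) gives A = 5, so u_p = 5*t*exp(4*t).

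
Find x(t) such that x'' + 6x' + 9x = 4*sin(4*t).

x = -96*cos(4*t)/625 - 28*sin(4*t)/625 + C1*exp(-3*t) + C2*t*exp(-3*t)

Characteristic equation r² + 6r + 9 = 0 has discriminant (6)² - 4·(9) = 0, so r = -3 is a repeated root.
Hence x_h = (C1 + C2*t)*exp(-3*t).
Try x_p = A*cos(4*t) + B*sin(4*t). Substituting and equating the coefficients of cos(4t) and sin(4t) gives A = -96/625, B = -28/625, so x_p = -96*cos(4*t)/625 - 28*sin(4*t)/625.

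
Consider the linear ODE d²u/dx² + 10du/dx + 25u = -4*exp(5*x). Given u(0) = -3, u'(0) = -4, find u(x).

Characteristic equation r² + 10r + 25 = 0 has discriminant (10)² - 4·(25) = 0, so r = -5 is a repeated root.
Hence u_h = (C1 + C2*x)*exp(-5*x).
Try u_p = A*exp(5*x). Substituting into the equation and dividing by exp(5*x) gives A = -1/25, so u_p = -exp(5*x)/25.
General solution: u = -exp(5*x)/25 + C1*exp(-5*x) + C2*x*exp(-5*x).
Apply the initial conditions: u(0) = -1/25 + C1 = -3 and u'(0) = -1/5 + C2 - 5*C1 = -4. Solving gives C1 = -74/25, C2 = -93/5.

u = -74*exp(-5*x)/25 - exp(5*x)/25 - 93*x*exp(-5*x)/5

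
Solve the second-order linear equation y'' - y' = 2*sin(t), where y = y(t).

Characteristic equation r² - r = 0 factors as (r - 1)r = 0, so r = 1, 0.
Hence y_h = C1*exp(t) + C2.
Try y_p = A*cos(t) + B*sin(t). Substituting and equating the coefficients of cos(t) and sin(t) gives A = 1, B = -1, so y_p = -sin(t) + cos(t).

y = C2 - sin(t) + C1*exp(t) + cos(t)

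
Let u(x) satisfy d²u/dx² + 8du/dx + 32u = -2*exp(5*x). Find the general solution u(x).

Characteristic equation r² + 8r + 32 = 0 has discriminant (8)² - 4·(32) = -64 < 0, so r = -4 ± 4i.
Hence u_h = C1*cos(4*x)*exp(-4*x) + C2*exp(-4*x)*sin(4*x).
Try u_p = A*exp(5*x). Substituting into the equation and dividing by exp(5*x) gives A = -2/97, so u_p = -2*exp(5*x)/97.

u = -2*exp(5*x)/97 + C1*cos(4*x)*exp(-4*x) + C2*exp(-4*x)*sin(4*x)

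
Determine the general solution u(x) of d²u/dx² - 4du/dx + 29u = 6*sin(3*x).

u = 9*cos(3*x)/68 + 15*sin(3*x)/68 + C1*cos(5*x)*exp(2*x) + C2*exp(2*x)*sin(5*x)

Characteristic equation r² - 4r + 29 = 0 has discriminant (-4)² - 4·(29) = -100 < 0, so r = 2 ± 5i.
Hence u_h = C1*cos(5*x)*exp(2*x) + C2*exp(2*x)*sin(5*x).
Try u_p = A*cos(3*x) + B*sin(3*x). Substituting and equating the coefficients of cos(3x) and sin(3x) gives A = 9/68, B = 15/68, so u_p = 9*cos(3*x)/68 + 15*sin(3*x)/68.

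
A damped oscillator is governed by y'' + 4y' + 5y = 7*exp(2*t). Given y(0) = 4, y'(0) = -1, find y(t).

y = 7*exp(2*t)/17 + 61*cos(t)*exp(-2*t)/17 + 91*exp(-2*t)*sin(t)/17

Characteristic equation r² + 4r + 5 = 0 has discriminant (4)² - 4·(5) = -4 < 0, so r = -2 ± i.
Hence y_h = C1*cos(t)*exp(-2*t) + C2*exp(-2*t)*sin(t).
Try y_p = A*exp(2*t). Substituting into the equation and dividing by exp(2*t) gives A = 7/17, so y_p = 7*exp(2*t)/17.
General solution: y = 7*exp(2*t)/17 + C1*cos(t)*exp(-2*t) + C2*exp(-2*t)*sin(t).
Apply the initial conditions: y(0) = 7/17 + C1 = 4 and y'(0) = 14/17 + C2 - 2*C1 = -1. Solving gives C1 = 61/17, C2 = 91/17.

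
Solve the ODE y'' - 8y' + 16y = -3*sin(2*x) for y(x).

Characteristic equation r² - 8r + 16 = 0 has discriminant (-8)² - 4·(16) = 0, so r = 4 is a repeated root.
Hence y_h = (C1 + C2*x)*exp(4*x).
Try y_p = A*cos(2*x) + B*sin(2*x). Substituting and equating the coefficients of cos(2x) and sin(2x) gives A = -3/25, B = -9/100, so y_p = -9*sin(2*x)/100 - 3*cos(2*x)/25.

y = -9*sin(2*x)/100 - 3*cos(2*x)/25 + C1*exp(4*x) + C2*x*exp(4*x)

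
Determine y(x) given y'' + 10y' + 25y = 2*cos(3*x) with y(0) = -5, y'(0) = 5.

y = -1453*exp(-5*x)/289 + 8*cos(3*x)/289 + 15*sin(3*x)/289 - 345*x*exp(-5*x)/17

Characteristic equation r² + 10r + 25 = 0 has discriminant (10)² - 4·(25) = 0, so r = -5 is a repeated root.
Hence y_h = (C1 + C2*x)*exp(-5*x).
Try y_p = A*cos(3*x) + B*sin(3*x). Substituting and equating the coefficients of cos(3x) and sin(3x) gives A = 8/289, B = 15/289, so y_p = 8*cos(3*x)/289 + 15*sin(3*x)/289.
General solution: y = 8*cos(3*x)/289 + 15*sin(3*x)/289 + C1*exp(-5*x) + C2*x*exp(-5*x).
Apply the initial conditions: y(0) = 8/289 + C1 = -5 and y'(0) = 45/289 + C2 - 5*C1 = 5. Solving gives C1 = -1453/289, C2 = -345/17.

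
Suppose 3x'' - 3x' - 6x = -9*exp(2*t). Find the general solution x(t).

Divide through by 3: x'' - x' - 2x = -3*exp(2*t).
Characteristic equation r² - r - 2 = 0 factors as (r - 2)(r + 1) = 0, so r = 2, -1.
Hence x_h = C1*exp(2*t) + C2*exp(-t).
Since exp(2*t) solves the homogeneous equation (r = 2 is a root of multiplicity 1), multiply the trial by t. Try x_p = A*t*exp(2*t). Substituting into the equation and dividing by exp(2*t) gives A = -1, so x_p = -t*exp(2*t).

x = C1*exp(2*t) + C2*exp(-t) - t*exp(2*t)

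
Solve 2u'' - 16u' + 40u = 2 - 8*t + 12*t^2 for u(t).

u = 9/250 + t/25 + 3*t**2/10 + C1*cos(2*t)*exp(4*t) + C2*exp(4*t)*sin(2*t)

Divide through by 2: u'' - 8u' + 20u = 1 - 4*t + 6*t^2.
Characteristic equation r² - 8r + 20 = 0 has discriminant (-8)² - 4·(20) = -16 < 0, so r = 4 ± 2i.
Hence u_h = C1*cos(2*t)*exp(4*t) + C2*exp(4*t)*sin(2*t).
For the particular solution try u_p = A0 + A1*t + A2*t^2. Substituting and matching coefficients of each power of t gives A0 = 9/250, A1 = 1/25, A2 = 3/10, so u_p = 9/250 + t/25 + 3*t^2/10.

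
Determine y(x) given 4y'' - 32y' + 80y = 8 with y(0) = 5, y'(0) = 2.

y = 1/10 - 44*exp(4*x)*sin(2*x)/5 + 49*cos(2*x)*exp(4*x)/10

Divide through by 4: y'' - 8y' + 20y = 2.
Characteristic equation r² - 8r + 20 = 0 has discriminant (-8)² - 4·(20) = -16 < 0, so r = 4 ± 2i.
Hence y_h = C1*cos(2*x)*exp(4*x) + C2*exp(4*x)*sin(2*x).
For the particular solution try y_p = A0. Substituting and matching coefficients of each power of x gives A0 = 1/10, so y_p = 1/10.
General solution: y = 1/10 + C1*cos(2*x)*exp(4*x) + C2*exp(4*x)*sin(2*x).
Apply the initial conditions: y(0) = 1/10 + C1 = 5 and y'(0) = 2*C2 + 4*C1 = 2. Solving gives C1 = 49/10, C2 = -44/5.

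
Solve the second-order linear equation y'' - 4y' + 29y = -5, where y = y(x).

y = -5/29 + C1*cos(5*x)*exp(2*x) + C2*exp(2*x)*sin(5*x)

Characteristic equation r² - 4r + 29 = 0 has discriminant (-4)² - 4·(29) = -100 < 0, so r = 2 ± 5i.
Hence y_h = C1*cos(5*x)*exp(2*x) + C2*exp(2*x)*sin(5*x).
For the particular solution try y_p = A0. Substituting and matching coefficients of each power of x gives A0 = -5/29, so y_p = -5/29.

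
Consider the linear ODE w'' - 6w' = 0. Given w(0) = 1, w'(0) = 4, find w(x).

Characteristic equation r² - 6r = 0 factors as (r - 6)r = 0, so r = 6, 0.
Hence w_h = C1*exp(6*x) + C2.
Apply the initial conditions: w(0) = C1 + C2 = 1 and w'(0) = 6*C1 = 4. Solving gives C1 = 2/3, C2 = 1/3.

w = 1/3 + 2*exp(6*x)/3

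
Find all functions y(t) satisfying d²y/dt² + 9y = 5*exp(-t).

y = exp(-t)/2 + C1*cos(3*t) + C2*sin(3*t)

Characteristic equation r² + 9 = 0 has discriminant (0)² - 4·(9) = -36 < 0, so r = ± 3i.
Hence y_h = C1*cos(3*t) + C2*sin(3*t).
Try y_p = A*exp(-t). Substituting into the equation and dividing by exp(-t) gives A = 1/2, so y_p = exp(-t)/2.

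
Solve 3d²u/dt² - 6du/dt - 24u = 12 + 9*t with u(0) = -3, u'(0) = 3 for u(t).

Divide through by 3: u'' - 2u' - 8u = 4 + 3*t.
Characteristic equation r² - 2r - 8 = 0 factors as (r + 2)(r - 4) = 0, so r = -2, 4.
Hence u_h = C1*exp(-2*t) + C2*exp(4*t).
For the particular solution try u_p = A0 + A1*t. Substituting and matching coefficients of each power of t gives A0 = -13/32, A1 = -3/8, so u_p = -13/32 - 3*t/8.
General solution: u = -13/32 - 3*t/8 + C1*exp(-2*t) + C2*exp(4*t).
Apply the initial conditions: u(0) = -13/32 + C1 + C2 = -3 and u'(0) = -3/8 - 2*C1 + 4*C2 = 3. Solving gives C1 = -55/24, C2 = -29/96.

u = -13/32 - 55*exp(-2*t)/24 - 29*exp(4*t)/96 - 3*t/8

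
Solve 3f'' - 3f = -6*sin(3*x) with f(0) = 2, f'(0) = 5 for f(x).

f = -6*exp(-x)/5 + sin(3*x)/5 + 16*exp(x)/5

Divide through by 3: f'' - f = -2*sin(3*x).
Characteristic equation r² - 1 = 0 factors as (r + 1)(r - 1) = 0, so r = -1, 1.
Hence f_h = C1*exp(-x) + C2*exp(x).
Try f_p = A*cos(3*x) + B*sin(3*x). Substituting and equating the coefficients of cos(3x) and sin(3x) gives A = 0, B = 1/5, so f_p = sin(3*x)/5.
General solution: f = sin(3*x)/5 + C1*exp(-x) + C2*exp(x).
Apply the initial conditions: f(0) = C1 + C2 = 2 and f'(0) = 3/5 + C2 - C1 = 5. Solving gives C1 = -6/5, C2 = 16/5.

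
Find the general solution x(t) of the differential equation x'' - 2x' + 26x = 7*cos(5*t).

x = -70*sin(5*t)/101 + 7*cos(5*t)/101 + C1*cos(5*t)*exp(t) + C2*exp(t)*sin(5*t)

Characteristic equation r² - 2r + 26 = 0 has discriminant (-2)² - 4·(26) = -100 < 0, so r = 1 ± 5i.
Hence x_h = C1*cos(5*t)*exp(t) + C2*exp(t)*sin(5*t).
Try x_p = A*cos(5*t) + B*sin(5*t). Substituting and equating the coefficients of cos(5t) and sin(5t) gives A = 7/101, B = -70/101, so x_p = -70*sin(5*t)/101 + 7*cos(5*t)/101.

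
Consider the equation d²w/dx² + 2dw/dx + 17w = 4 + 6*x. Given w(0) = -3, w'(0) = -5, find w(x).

Characteristic equation r² + 2r + 17 = 0 has discriminant (2)² - 4·(17) = -64 < 0, so r = -1 ± 4i.
Hence w_h = C1*cos(4*x)*exp(-x) + C2*exp(-x)*sin(4*x).
For the particular solution try w_p = A0 + A1*x. Substituting and matching coefficients of each power of x gives A0 = 56/289, A1 = 6/17, so w_p = 56/289 + 6*x/17.
General solution: w = 56/289 + 6*x/17 + C1*cos(4*x)*exp(-x) + C2*exp(-x)*sin(4*x).
Apply the initial conditions: w(0) = 56/289 + C1 = -3 and w'(0) = 6/17 - C1 + 4*C2 = -5. Solving gives C1 = -923/289, C2 = -1235/578.

w = 56/289 + 6*x/17 - 1235*exp(-x)*sin(4*x)/578 - 923*cos(4*x)*exp(-x)/289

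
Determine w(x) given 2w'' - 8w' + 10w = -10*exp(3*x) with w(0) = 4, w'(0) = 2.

w = -5*exp(3*x)/2 - 7*exp(2*x)*sin(x)/2 + 13*cos(x)*exp(2*x)/2

Divide through by 2: w'' - 4w' + 5w = -5*exp(3*x).
Characteristic equation r² - 4r + 5 = 0 has discriminant (-4)² - 4·(5) = -4 < 0, so r = 2 ± i.
Hence w_h = C1*cos(x)*exp(2*x) + C2*exp(2*x)*sin(x).
Try w_p = A*exp(3*x). Substituting into the equation and dividing by exp(3*x) gives A = -5/2, so w_p = -5*exp(3*x)/2.
General solution: w = -5*exp(3*x)/2 + C1*cos(x)*exp(2*x) + C2*exp(2*x)*sin(x).
Apply the initial conditions: w(0) = -5/2 + C1 = 4 and w'(0) = -15/2 + C2 + 2*C1 = 2. Solving gives C1 = 13/2, C2 = -7/2.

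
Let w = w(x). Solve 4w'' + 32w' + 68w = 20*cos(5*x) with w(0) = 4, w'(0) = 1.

Divide through by 4: w'' + 8w' + 17w = 5*cos(5*x).
Characteristic equation r² + 8r + 17 = 0 has discriminant (8)² - 4·(17) = -4 < 0, so r = -4 ± i.
Hence w_h = C1*cos(x)*exp(-4*x) + C2*exp(-4*x)*sin(x).
Try w_p = A*cos(5*x) + B*sin(5*x). Substituting and equating the coefficients of cos(5x) and sin(5x) gives A = -5/208, B = 25/208, so w_p = -5*cos(5*x)/208 + 25*sin(5*x)/208.
General solution: w = -5*cos(5*x)/208 + 25*sin(5*x)/208 + C1*cos(x)*exp(-4*x) + C2*exp(-4*x)*sin(x).
Apply the initial conditions: w(0) = -5/208 + C1 = 4 and w'(0) = 125/208 + C2 - 4*C1 = 1. Solving gives C1 = 837/208, C2 = 3431/208.

w = -5*cos(5*x)/208 + 25*sin(5*x)/208 + 837*cos(x)*exp(-4*x)/208 + 3431*exp(-4*x)*sin(x)/208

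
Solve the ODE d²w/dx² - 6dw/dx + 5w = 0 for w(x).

w = C1*exp(5*x) + C2*exp(x)

Characteristic equation r² - 6r + 5 = 0 factors as (r - 5)(r - 1) = 0, so r = 5, 1.
Hence w_h = C1*exp(5*x) + C2*exp(x).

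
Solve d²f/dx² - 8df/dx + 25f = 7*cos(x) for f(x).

f = -7*sin(x)/80 + 21*cos(x)/80 + C1*cos(3*x)*exp(4*x) + C2*exp(4*x)*sin(3*x)

Characteristic equation r² - 8r + 25 = 0 has discriminant (-8)² - 4·(25) = -36 < 0, so r = 4 ± 3i.
Hence f_h = C1*cos(3*x)*exp(4*x) + C2*exp(4*x)*sin(3*x).
Try f_p = A*cos(x) + B*sin(x). Substituting and equating the coefficients of cos(x) and sin(x) gives A = 21/80, B = -7/80, so f_p = -7*sin(x)/80 + 21*cos(x)/80.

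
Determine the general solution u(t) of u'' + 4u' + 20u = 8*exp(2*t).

Characteristic equation r² + 4r + 20 = 0 has discriminant (4)² - 4·(20) = -64 < 0, so r = -2 ± 4i.
Hence u_h = C1*cos(4*t)*exp(-2*t) + C2*exp(-2*t)*sin(4*t).
Try u_p = A*exp(2*t). Substituting into the equation and dividing by exp(2*t) gives A = 1/4, so u_p = exp(2*t)/4.

u = exp(2*t)/4 + C1*cos(4*t)*exp(-2*t) + C2*exp(-2*t)*sin(4*t)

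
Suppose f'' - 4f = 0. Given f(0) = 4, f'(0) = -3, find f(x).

f = 5*exp(2*x)/4 + 11*exp(-2*x)/4

Characteristic equation r² - 4 = 0 factors as (r - 2)(r + 2) = 0, so r = 2, -2.
Hence f_h = C1*exp(2*x) + C2*exp(-2*x).
Apply the initial conditions: f(0) = C1 + C2 = 4 and f'(0) = -2*C2 + 2*C1 = -3. Solving gives C1 = 5/4, C2 = 11/4.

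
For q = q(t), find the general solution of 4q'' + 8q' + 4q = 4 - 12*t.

q = 7 - 3*t + C1*exp(-t) + C2*t*exp(-t)

Divide through by 4: q'' + 2q' + q = 1 - 3*t.
Characteristic equation r² + 2r + 1 = 0 has discriminant (2)² - 4·(1) = 0, so r = -1 is a repeated root.
Hence q_h = (C1 + C2*t)*exp(-t).
For the particular solution try q_p = A0 + A1*t. Substituting and matching coefficients of each power of t gives A0 = 7, A1 = -3, so q_p = 7 - 3*t.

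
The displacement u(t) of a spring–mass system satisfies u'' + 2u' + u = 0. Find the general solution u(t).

Characteristic equation r² + 2r + 1 = 0 has discriminant (2)² - 4·(1) = 0, so r = -1 is a repeated root.
Hence u_h = (C1 + C2*t)*exp(-t).

u = C1*exp(-t) + C2*t*exp(-t)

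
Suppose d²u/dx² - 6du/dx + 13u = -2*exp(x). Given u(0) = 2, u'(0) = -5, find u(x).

Characteristic equation r² - 6r + 13 = 0 has discriminant (-6)² - 4·(13) = -16 < 0, so r = 3 ± 2i.
Hence u_h = C1*cos(2*x)*exp(3*x) + C2*exp(3*x)*sin(2*x).
Try u_p = A*exp(x). Substituting into the equation and dividing by exp(x) gives A = -1/4, so u_p = -exp(x)/4.
General solution: u = -exp(x)/4 + C1*cos(2*x)*exp(3*x) + C2*exp(3*x)*sin(2*x).
Apply the initial conditions: u(0) = -1/4 + C1 = 2 and u'(0) = -1/4 + 2*C2 + 3*C1 = -5. Solving gives C1 = 9/4, C2 = -23/4.

u = -exp(x)/4 - 23*exp(3*x)*sin(2*x)/4 + 9*cos(2*x)*exp(3*x)/4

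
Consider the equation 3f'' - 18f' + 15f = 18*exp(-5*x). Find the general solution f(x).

Divide through by 3: f'' - 6f' + 5f = 6*exp(-5*x).
Characteristic equation r² - 6r + 5 = 0 factors as (r - 1)(r - 5) = 0, so r = 1, 5.
Hence f_h = C1*exp(x) + C2*exp(5*x).
Try f_p = A*exp(-5*x). Substituting into the equation and dividing by exp(-5*x) gives A = 1/10, so f_p = exp(-5*x)/10.

f = exp(-5*x)/10 + C1*exp(x) + C2*exp(5*x)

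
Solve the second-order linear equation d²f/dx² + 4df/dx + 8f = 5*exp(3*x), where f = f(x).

Characteristic equation r² + 4r + 8 = 0 has discriminant (4)² - 4·(8) = -16 < 0, so r = -2 ± 2i.
Hence f_h = C1*cos(2*x)*exp(-2*x) + C2*exp(-2*x)*sin(2*x).
Try f_p = A*exp(3*x). Substituting into the equation and dividing by exp(3*x) gives A = 5/29, so f_p = 5*exp(3*x)/29.

f = 5*exp(3*x)/29 + C1*cos(2*x)*exp(-2*x) + C2*exp(-2*x)*sin(2*x)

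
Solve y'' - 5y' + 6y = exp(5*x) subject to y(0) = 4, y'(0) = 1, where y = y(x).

y = -15*exp(3*x)/2 + exp(5*x)/6 + 34*exp(2*x)/3

Characteristic equation r² - 5r + 6 = 0 factors as (r - 2)(r - 3) = 0, so r = 2, 3.
Hence y_h = C1*exp(2*x) + C2*exp(3*x).
Try y_p = A*exp(5*x). Substituting into the equation and dividing by exp(5*x) gives A = 1/6, so y_p = exp(5*x)/6.
General solution: y = exp(5*x)/6 + C1*exp(2*x) + C2*exp(3*x).
Apply the initial conditions: y(0) = 1/6 + C1 + C2 = 4 and y'(0) = 5/6 + 2*C1 + 3*C2 = 1. Solving gives C1 = 34/3, C2 = -15/2.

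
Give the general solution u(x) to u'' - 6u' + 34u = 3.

Characteristic equation r² - 6r + 34 = 0 has discriminant (-6)² - 4·(34) = -100 < 0, so r = 3 ± 5i.
Hence u_h = C1*cos(5*x)*exp(3*x) + C2*exp(3*x)*sin(5*x).
For the particular solution try u_p = A0. Substituting and matching coefficients of each power of x gives A0 = 3/34, so u_p = 3/34.

u = 3/34 + C1*cos(5*x)*exp(3*x) + C2*exp(3*x)*sin(5*x)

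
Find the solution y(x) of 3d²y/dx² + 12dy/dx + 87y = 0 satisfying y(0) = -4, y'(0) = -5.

Divide through by 3: y'' + 4y' + 29y = 0.
Characteristic equation r² + 4r + 29 = 0 has discriminant (4)² - 4·(29) = -100 < 0, so r = -2 ± 5i.
Hence y_h = C1*cos(5*x)*exp(-2*x) + C2*exp(-2*x)*sin(5*x).
Apply the initial conditions: y(0) = C1 = -4 and y'(0) = -2*C1 + 5*C2 = -5. Solving gives C1 = -4, C2 = -13/5.

y = -4*cos(5*x)*exp(-2*x) - 13*exp(-2*x)*sin(5*x)/5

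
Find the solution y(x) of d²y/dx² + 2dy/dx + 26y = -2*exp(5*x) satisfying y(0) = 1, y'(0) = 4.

Characteristic equation r² + 2r + 26 = 0 has discriminant (2)² - 4·(26) = -100 < 0, so r = -1 ± 5i.
Hence y_h = C1*cos(5*x)*exp(-x) + C2*exp(-x)*sin(5*x).
Try y_p = A*exp(5*x). Substituting into the equation and dividing by exp(5*x) gives A = -2/61, so y_p = -2*exp(5*x)/61.
General solution: y = -2*exp(5*x)/61 + C1*cos(5*x)*exp(-x) + C2*exp(-x)*sin(5*x).
Apply the initial conditions: y(0) = -2/61 + C1 = 1 and y'(0) = -10/61 - C1 + 5*C2 = 4. Solving gives C1 = 63/61, C2 = 317/305.

y = -2*exp(5*x)/61 + 63*cos(5*x)*exp(-x)/61 + 317*exp(-x)*sin(5*x)/305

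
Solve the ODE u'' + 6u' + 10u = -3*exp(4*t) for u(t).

Characteristic equation r² + 6r + 10 = 0 has discriminant (6)² - 4·(10) = -4 < 0, so r = -3 ± i.
Hence u_h = C1*cos(t)*exp(-3*t) + C2*exp(-3*t)*sin(t).
Try u_p = A*exp(4*t). Substituting into the equation and dividing by exp(4*t) gives A = -3/50, so u_p = -3*exp(4*t)/50.

u = -3*exp(4*t)/50 + C1*cos(t)*exp(-3*t) + C2*exp(-3*t)*sin(t)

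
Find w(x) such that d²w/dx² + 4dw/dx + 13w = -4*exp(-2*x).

w = -4*exp(-2*x)/9 + C1*cos(3*x)*exp(-2*x) + C2*exp(-2*x)*sin(3*x)

Characteristic equation r² + 4r + 13 = 0 has discriminant (4)² - 4·(13) = -36 < 0, so r = -2 ± 3i.
Hence w_h = C1*cos(3*x)*exp(-2*x) + C2*exp(-2*x)*sin(3*x).
Try w_p = A*exp(-2*x). Substituting into the equation and dividing by exp(-2*x) gives A = -4/9, so w_p = -4*exp(-2*x)/9.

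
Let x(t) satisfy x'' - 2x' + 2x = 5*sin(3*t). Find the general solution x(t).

Characteristic equation r² - 2r + 2 = 0 has discriminant (-2)² - 4·(2) = -4 < 0, so r = 1 ± i.
Hence x_h = C1*cos(t)*exp(t) + C2*exp(t)*sin(t).
Try x_p = A*cos(3*t) + B*sin(3*t). Substituting and equating the coefficients of cos(3t) and sin(3t) gives A = 6/17, B = -7/17, so x_p = -7*sin(3*t)/17 + 6*cos(3*t)/17.

x = -7*sin(3*t)/17 + 6*cos(3*t)/17 + C1*cos(t)*exp(t) + C2*exp(t)*sin(t)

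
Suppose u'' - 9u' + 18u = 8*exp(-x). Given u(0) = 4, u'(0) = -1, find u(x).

Characteristic equation r² - 9r + 18 = 0 factors as (r - 3)(r - 6) = 0, so r = 3, 6.
Hence u_h = C1*exp(3*x) + C2*exp(6*x).
Try u_p = A*exp(-x). Substituting into the equation and dividing by exp(-x) gives A = 2/7, so u_p = 2*exp(-x)/7.
General solution: u = 2*exp(-x)/7 + C1*exp(3*x) + C2*exp(6*x).
Apply the initial conditions: u(0) = 2/7 + C1 + C2 = 4 and u'(0) = -2/7 + 3*C1 + 6*C2 = -1. Solving gives C1 = 23/3, C2 = -83/21.

u = -83*exp(6*x)/21 + 2*exp(-x)/7 + 23*exp(3*x)/3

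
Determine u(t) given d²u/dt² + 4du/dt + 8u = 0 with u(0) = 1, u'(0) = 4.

u = cos(2*t)*exp(-2*t) + 3*exp(-2*t)*sin(2*t)

Characteristic equation r² + 4r + 8 = 0 has discriminant (4)² - 4·(8) = -16 < 0, so r = -2 ± 2i.
Hence u_h = C1*cos(2*t)*exp(-2*t) + C2*exp(-2*t)*sin(2*t).
Apply the initial conditions: u(0) = C1 = 1 and u'(0) = -2*C1 + 2*C2 = 4. Solving gives C1 = 1, C2 = 3.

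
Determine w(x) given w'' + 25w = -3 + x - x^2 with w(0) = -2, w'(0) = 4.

w = -73/625 - 1177*cos(5*x)/625 - x**2/25 + x/25 + 99*sin(5*x)/125

Characteristic equation r² + 25 = 0 has discriminant (0)² - 4·(25) = -100 < 0, so r = ± 5i.
Hence w_h = C1*cos(5*x) + C2*sin(5*x).
For the particular solution try w_p = A0 + A1*x + A2*x^2. Substituting and matching coefficients of each power of x gives A0 = -73/625, A1 = 1/25, A2 = -1/25, so w_p = -73/625 - x^2/25 + x/25.
General solution: w = -73/625 - x^2/25 + x/25 + C1*cos(5*x) + C2*sin(5*x).
Apply the initial conditions: w(0) = -73/625 + C1 = -2 and w'(0) = 1/25 + 5*C2 = 4. Solving gives C1 = -1177/625, C2 = 99/125.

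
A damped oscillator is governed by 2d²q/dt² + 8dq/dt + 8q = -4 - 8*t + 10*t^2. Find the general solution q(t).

q = 19/8 - 7*t/2 + 5*t**2/4 + C1*exp(-2*t) + C2*t*exp(-2*t)

Divide through by 2: q'' + 4q' + 4q = -2 - 4*t + 5*t^2.
Characteristic equation r² + 4r + 4 = 0 has discriminant (4)² - 4·(4) = 0, so r = -2 is a repeated root.
Hence q_h = (C1 + C2*t)*exp(-2*t).
For the particular solution try q_p = A0 + A1*t + A2*t^2. Substituting and matching coefficients of each power of t gives A0 = 19/8, A1 = -7/2, A2 = 5/4, so q_p = 19/8 - 7*t/2 + 5*t^2/4.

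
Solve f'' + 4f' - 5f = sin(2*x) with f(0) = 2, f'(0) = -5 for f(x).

f = -9*sin(2*x)/145 - 8*cos(2*x)/145 + 9*exp(x)/10 + 67*exp(-5*x)/58

Characteristic equation r² + 4r - 5 = 0 factors as (r - 1)(r + 5) = 0, so r = 1, -5.
Hence f_h = C1*exp(x) + C2*exp(-5*x).
Try f_p = A*cos(2*x) + B*sin(2*x). Substituting and equating the coefficients of cos(2x) and sin(2x) gives A = -8/145, B = -9/145, so f_p = -9*sin(2*x)/145 - 8*cos(2*x)/145.
General solution: f = -9*sin(2*x)/145 - 8*cos(2*x)/145 + C1*exp(x) + C2*exp(-5*x).
Apply the initial conditions: f(0) = -8/145 + C1 + C2 = 2 and f'(0) = -18/145 + C1 - 5*C2 = -5. Solving gives C1 = 9/10, C2 = 67/58.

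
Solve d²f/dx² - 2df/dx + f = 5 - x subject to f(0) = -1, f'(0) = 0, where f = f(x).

f = 3 - x - 4*exp(x) + 5*x*exp(x)

Characteristic equation r² - 2r + 1 = 0 has discriminant (-2)² - 4·(1) = 0, so r = 1 is a repeated root.
Hence f_h = (C1 + C2*x)*exp(x).
For the particular solution try f_p = A0 + A1*x. Substituting and matching coefficients of each power of x gives A0 = 3, A1 = -1, so f_p = 3 - x.
General solution: f = 3 - x + C1*exp(x) + C2*x*exp(x).
Apply the initial conditions: f(0) = 3 + C1 = -1 and f'(0) = -1 + C1 + C2 = 0. Solving gives C1 = -4, C2 = 5.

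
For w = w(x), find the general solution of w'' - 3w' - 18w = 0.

Characteristic equation r² - 3r - 18 = 0 factors as (r + 3)(r - 6) = 0, so r = -3, 6.
Hence w_h = C1*exp(-3*x) + C2*exp(6*x).

w = C1*exp(-3*x) + C2*exp(6*x)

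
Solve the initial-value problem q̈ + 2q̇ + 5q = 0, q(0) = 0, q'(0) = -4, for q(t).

q = -2*exp(-t)*sin(2*t)

Characteristic equation r² + 2r + 5 = 0 has discriminant (2)² - 4·(5) = -16 < 0, so r = -1 ± 2i.
Hence q_h = C1*cos(2*t)*exp(-t) + C2*exp(-t)*sin(2*t).
Apply the initial conditions: q(0) = C1 = 0 and q'(0) = -C1 + 2*C2 = -4. Solving gives C1 = 0, C2 = -2.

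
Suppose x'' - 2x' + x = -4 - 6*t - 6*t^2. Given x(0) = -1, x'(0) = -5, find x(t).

Characteristic equation r² - 2r + 1 = 0 has discriminant (-2)² - 4·(1) = 0, so r = 1 is a repeated root.
Hence x_h = (C1 + C2*t)*exp(t).
For the particular solution try x_p = A0 + A1*t + A2*t^2. Substituting and matching coefficients of each power of t gives A0 = -52, A1 = -30, A2 = -6, so x_p = -52 - 30*t - 6*t^2.
General solution: x = -52 - 30*t - 6*t^2 + C1*exp(t) + C2*t*exp(t).
Apply the initial conditions: x(0) = -52 + C1 = -1 and x'(0) = -30 + C1 + C2 = -5. Solving gives C1 = 51, C2 = -26.

x = -52 - 30*t - 6*t**2 + 51*exp(t) - 26*t*exp(t)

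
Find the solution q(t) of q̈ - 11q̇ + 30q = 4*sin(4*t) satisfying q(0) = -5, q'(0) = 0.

q = -1246*exp(5*t)/41 + 14*sin(4*t)/533 + 44*cos(4*t)/533 + 329*exp(6*t)/13

Characteristic equation r² - 11r + 30 = 0 factors as (r - 6)(r - 5) = 0, so r = 6, 5.
Hence q_h = C1*exp(6*t) + C2*exp(5*t).
Try q_p = A*cos(4*t) + B*sin(4*t). Substituting and equating the coefficients of cos(4t) and sin(4t) gives A = 44/533, B = 14/533, so q_p = 14*sin(4*t)/533 + 44*cos(4*t)/533.
General solution: q = 14*sin(4*t)/533 + 44*cos(4*t)/533 + C1*exp(6*t) + C2*exp(5*t).
Apply the initial conditions: q(0) = 44/533 + C1 + C2 = -5 and q'(0) = 56/533 + 5*C2 + 6*C1 = 0. Solving gives C1 = 329/13, C2 = -1246/41.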